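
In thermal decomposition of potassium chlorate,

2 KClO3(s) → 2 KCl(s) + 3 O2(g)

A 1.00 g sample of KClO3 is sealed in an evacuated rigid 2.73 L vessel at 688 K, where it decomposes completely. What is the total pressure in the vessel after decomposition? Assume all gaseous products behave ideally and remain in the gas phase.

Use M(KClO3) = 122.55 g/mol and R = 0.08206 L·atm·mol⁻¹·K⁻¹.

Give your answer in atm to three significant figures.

0.253 atm

n(KClO3) = 1.00 / 122.55 = 0.008160 mol
n(gas produced) = (3/2) × 0.008160 = 0.01224 mol
P = nRT/V = 0.01224 × 0.08206 × 688 / 2.73 = 0.2531 atm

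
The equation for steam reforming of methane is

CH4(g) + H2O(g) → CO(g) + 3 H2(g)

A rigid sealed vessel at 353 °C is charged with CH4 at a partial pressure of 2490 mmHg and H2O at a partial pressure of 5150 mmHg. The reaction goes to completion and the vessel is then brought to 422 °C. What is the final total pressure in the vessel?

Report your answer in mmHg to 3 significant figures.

With V and T fixed, P_i ∝ n_i, so the mole ratios apply directly to partial pressures at 353 °C.
P(H2O) required for 2490 mmHg of CH4 = (1/1) × 2490 = 2490 mmHg; available 5150 mmHg, so CH4 is limiting.
P(H2O) remaining = 5150 − (1/1) × 2490 = 2660 mmHg
P(gaseous products) = (1+3)/1 × 2490 = 9960 mmHg
P_total at 353 °C = 2660 + 9960 = 12620 mmHg
Scaling to 422 °C: P = 12620 × 695.15/626.15 = 14010 mmHg

14000 mmHg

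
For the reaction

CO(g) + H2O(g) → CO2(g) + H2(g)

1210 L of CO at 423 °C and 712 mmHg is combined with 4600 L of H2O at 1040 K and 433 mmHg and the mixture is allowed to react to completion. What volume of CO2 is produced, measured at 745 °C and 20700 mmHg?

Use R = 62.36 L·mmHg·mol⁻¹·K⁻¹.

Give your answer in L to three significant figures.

60.9 L

n(CO) = PV/RT = (712 × 1210) / (62.36 × 696.15) = 19.85 mol
n(H2O) = PV/RT = (433 × 4600) / (62.36 × 1040) = 30.71 mol
For 19.85 mol CO, stoichiometry requires (1/1) × 19.85 = 19.85 mol H2O; 30.71 mol is available, so CO is limiting.
n(CO2) = (1/1) × 19.85 = 19.85 mol
V(CO2) = nRT/P = 19.85 × 62.36 × 1018.15 / 20700 = 60.88 L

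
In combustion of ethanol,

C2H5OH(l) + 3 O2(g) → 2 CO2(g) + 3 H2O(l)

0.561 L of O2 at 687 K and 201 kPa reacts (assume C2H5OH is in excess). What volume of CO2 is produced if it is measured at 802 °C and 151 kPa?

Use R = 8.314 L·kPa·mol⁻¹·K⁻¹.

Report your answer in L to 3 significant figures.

0.779 L

n(O2) = PV/RT = (201 × 0.561) / (8.314 × 687) = 0.01974 mol
n(CO2) = (2/3) × 0.01974 = 0.01316 mol
V = nRT/P = 0.01316 × 8.314 × 1075.15 / 151 = 0.7790 L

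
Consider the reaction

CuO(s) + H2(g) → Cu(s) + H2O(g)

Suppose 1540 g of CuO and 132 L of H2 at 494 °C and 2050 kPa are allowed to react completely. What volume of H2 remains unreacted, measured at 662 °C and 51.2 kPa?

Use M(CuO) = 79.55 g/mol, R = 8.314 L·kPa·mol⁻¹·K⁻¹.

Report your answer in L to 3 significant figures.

n(CuO) = 1540 / 79.55 = 19.36 mol
n(H2) = PV/RT = (2050 × 132) / (8.314 × 767.15) = 42.43 mol
For 19.36 mol CuO, stoichiometry requires (1/1) × 19.36 = 19.36 mol H2; 42.43 mol is available, so CuO is limiting.
n(H2) consumed = (1/1) × 19.36 = 19.36 mol; remaining = 42.43 − 19.36 = 23.07 mol
V(H2) = nRT/P = 23.07 × 8.314 × 935.15 / 51.2 = 3503 L

3500 L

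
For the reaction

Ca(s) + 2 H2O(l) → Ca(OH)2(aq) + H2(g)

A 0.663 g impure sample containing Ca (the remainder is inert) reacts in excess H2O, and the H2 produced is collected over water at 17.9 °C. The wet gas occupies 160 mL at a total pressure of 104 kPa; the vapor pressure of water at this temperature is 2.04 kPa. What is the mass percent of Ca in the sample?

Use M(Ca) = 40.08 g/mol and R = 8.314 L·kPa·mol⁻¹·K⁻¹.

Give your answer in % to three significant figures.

40.8 %

P(H2) = 104 − 2.04 = 102.0 kPa
n(H2) = PV/RT = (102.0 × 0.1600) / (8.314 × 291.05) = 0.006744 mol
n(Ca) = (1/1) × 0.006744 = 0.006744 mol
m(Ca) = 0.006744 × 40.08 = 0.2703 g
%Ca = 0.2703 / 0.663 × 100 = 40.77%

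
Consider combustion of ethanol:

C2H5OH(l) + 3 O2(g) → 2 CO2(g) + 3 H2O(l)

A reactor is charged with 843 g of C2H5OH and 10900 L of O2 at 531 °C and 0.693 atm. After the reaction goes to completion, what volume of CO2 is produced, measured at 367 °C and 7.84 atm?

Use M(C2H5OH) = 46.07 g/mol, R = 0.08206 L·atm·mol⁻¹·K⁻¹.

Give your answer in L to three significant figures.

245 L

n(C2H5OH) = 843 / 46.07 = 18.30 mol
n(O2) = PV/RT = (0.693 × 10900) / (0.08206 × 804.15) = 114.5 mol
For 18.30 mol C2H5OH, stoichiometry requires (3/1) × 18.30 = 54.90 mol O2; 114.5 mol is available, so C2H5OH is limiting.
n(CO2) = (2/1) × 18.30 = 36.60 mol
V(CO2) = nRT/P = 36.60 × 0.08206 × 640.15 / 7.84 = 245.2 L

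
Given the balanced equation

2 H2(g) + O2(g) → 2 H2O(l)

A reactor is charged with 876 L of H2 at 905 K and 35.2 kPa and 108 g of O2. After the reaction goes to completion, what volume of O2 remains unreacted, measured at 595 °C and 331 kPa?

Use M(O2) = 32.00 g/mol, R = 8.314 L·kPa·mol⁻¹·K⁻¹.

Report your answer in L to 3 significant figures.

28.9 L

n(H2) = PV/RT = (35.2 × 876) / (8.314 × 905) = 4.098 mol
n(O2) = 108 / 32.00 = 3.375 mol
For 4.098 mol H2, stoichiometry requires (1/2) × 4.098 = 2.049 mol O2; 3.375 mol is available, so H2 is limiting.
n(O2) consumed = (1/2) × 4.098 = 2.049 mol; remaining = 3.375 − 2.049 = 1.326 mol
V(O2) = nRT/P = 1.326 × 8.314 × 868.15 / 331 = 28.91 L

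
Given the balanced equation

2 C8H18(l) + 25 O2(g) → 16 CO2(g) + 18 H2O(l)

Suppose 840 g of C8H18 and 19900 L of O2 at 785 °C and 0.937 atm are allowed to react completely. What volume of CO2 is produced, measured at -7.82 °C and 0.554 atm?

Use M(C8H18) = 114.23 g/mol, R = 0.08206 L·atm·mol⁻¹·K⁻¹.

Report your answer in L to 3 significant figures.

n(C8H18) = 840 / 114.23 = 7.354 mol
n(O2) = PV/RT = (0.937 × 19900) / (0.08206 × 1058.15) = 214.7 mol
For 7.354 mol C8H18, stoichiometry requires (25/2) × 7.354 = 91.92 mol O2; 214.7 mol is available, so C8H18 is limiting.
n(CO2) = (16/2) × 7.354 = 58.83 mol
V(CO2) = nRT/P = 58.83 × 0.08206 × 265.33 / 0.554 = 2312 L

2310 L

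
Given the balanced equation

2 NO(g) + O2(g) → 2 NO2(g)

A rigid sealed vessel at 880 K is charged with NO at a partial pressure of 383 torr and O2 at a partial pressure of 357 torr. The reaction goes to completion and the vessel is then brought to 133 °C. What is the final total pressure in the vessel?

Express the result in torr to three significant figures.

253 torr

With V and T fixed, P_i ∝ n_i, so the mole ratios apply directly to partial pressures at 880 K.
P(O2) required for 383 torr of NO = (1/2) × 383 = 191.5 torr; available 357 torr, so NO is limiting.
P(O2) remaining = 357 − (1/2) × 383 = 165.5 torr
P(gaseous products) = (2)/2 × 383 = 383.0 torr
P_total at 880 K = 165.5 + 383.0 = 548.5 torr
Scaling to 133 °C: P = 548.5 × 406.15/880 = 253.2 torr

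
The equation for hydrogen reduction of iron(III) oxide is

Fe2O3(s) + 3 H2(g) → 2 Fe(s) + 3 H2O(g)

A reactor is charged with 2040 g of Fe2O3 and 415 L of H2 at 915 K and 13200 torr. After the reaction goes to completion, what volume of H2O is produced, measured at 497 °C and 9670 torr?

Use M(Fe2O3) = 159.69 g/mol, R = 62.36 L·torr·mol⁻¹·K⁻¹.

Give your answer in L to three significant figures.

190 L

n(Fe2O3) = 2040 / 159.69 = 12.77 mol
n(H2) = PV/RT = (13200 × 415) / (62.36 × 915) = 96.01 mol
For 12.77 mol Fe2O3, stoichiometry requires (3/1) × 12.77 = 38.31 mol H2; 96.01 mol is available, so Fe2O3 is limiting.
n(H2O) = (3/1) × 12.77 = 38.31 mol
V(H2O) = nRT/P = 38.31 × 62.36 × 770.15 / 9670 = 190.3 L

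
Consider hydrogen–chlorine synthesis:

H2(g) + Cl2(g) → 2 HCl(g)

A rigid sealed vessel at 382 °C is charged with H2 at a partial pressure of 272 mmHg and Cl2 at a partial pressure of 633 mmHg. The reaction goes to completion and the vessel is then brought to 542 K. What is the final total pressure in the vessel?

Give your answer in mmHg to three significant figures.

With V and T fixed, P_i ∝ n_i, so the mole ratios apply directly to partial pressures at 382 °C.
P(Cl2) required for 272 mmHg of H2 = (1/1) × 272 = 272.0 mmHg; available 633 mmHg, so H2 is limiting.
P(Cl2) remaining = 633 − (1/1) × 272 = 361.0 mmHg
P(gaseous products) = (2)/1 × 272 = 544.0 mmHg
P_total at 382 °C = 361.0 + 544.0 = 905.0 mmHg
Scaling to 542 K: P = 905.0 × 542/655.15 = 748.7 mmHg

749 mmHg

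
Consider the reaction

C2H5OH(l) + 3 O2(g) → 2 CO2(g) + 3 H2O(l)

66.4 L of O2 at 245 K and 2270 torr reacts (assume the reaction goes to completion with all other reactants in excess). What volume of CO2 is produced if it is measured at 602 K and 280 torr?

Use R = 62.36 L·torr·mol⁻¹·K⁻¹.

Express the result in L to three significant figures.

882 L

n(O2) = PV/RT = (2270 × 66.4) / (62.36 × 245) = 9.866 mol
n(CO2) = (2/3) × 9.866 = 6.577 mol
V = nRT/P = 6.577 × 62.36 × 602 / 280 = 881.8 L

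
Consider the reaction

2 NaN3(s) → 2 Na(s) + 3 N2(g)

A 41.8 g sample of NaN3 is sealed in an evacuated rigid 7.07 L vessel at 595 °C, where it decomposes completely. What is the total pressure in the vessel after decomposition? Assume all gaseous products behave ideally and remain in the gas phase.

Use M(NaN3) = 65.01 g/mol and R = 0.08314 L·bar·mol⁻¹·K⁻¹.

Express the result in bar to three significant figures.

9.85 bar

n(NaN3) = 41.8 / 65.01 = 0.6430 mol
n(gas produced) = (3/2) × 0.6430 = 0.9645 mol
P = nRT/V = 0.9645 × 0.08314 × 868.15 / 7.07 = 9.847 bar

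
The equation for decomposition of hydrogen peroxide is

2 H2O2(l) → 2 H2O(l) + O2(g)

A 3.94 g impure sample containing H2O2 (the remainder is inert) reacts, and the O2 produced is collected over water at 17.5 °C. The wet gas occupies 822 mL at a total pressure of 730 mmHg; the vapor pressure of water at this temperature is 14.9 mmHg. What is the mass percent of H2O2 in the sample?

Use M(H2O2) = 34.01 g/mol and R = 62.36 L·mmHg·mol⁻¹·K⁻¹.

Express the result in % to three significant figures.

P(O2) = 730 − 14.9 = 715.1 mmHg
n(O2) = PV/RT = (715.1 × 0.8220) / (62.36 × 290.65) = 0.03243 mol
n(H2O2) = (2/1) × 0.03243 = 0.06486 mol
m(H2O2) = 0.06486 × 34.01 = 2.206 g
%H2O2 = 2.206 / 3.94 × 100 = 55.99%

56.0 %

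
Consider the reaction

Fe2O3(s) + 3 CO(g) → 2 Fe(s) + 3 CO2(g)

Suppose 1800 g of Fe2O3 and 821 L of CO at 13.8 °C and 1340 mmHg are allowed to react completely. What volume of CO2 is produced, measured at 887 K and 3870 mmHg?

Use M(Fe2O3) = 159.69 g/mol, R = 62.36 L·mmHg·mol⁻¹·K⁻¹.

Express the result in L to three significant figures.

483 L

n(Fe2O3) = 1800 / 159.69 = 11.27 mol
n(CO) = PV/RT = (1340 × 821) / (62.36 × 286.95) = 61.48 mol
For 11.27 mol Fe2O3, stoichiometry requires (3/1) × 11.27 = 33.81 mol CO; 61.48 mol is available, so Fe2O3 is limiting.
n(CO2) = (3/1) × 11.27 = 33.81 mol
V(CO2) = nRT/P = 33.81 × 62.36 × 887 / 3870 = 483.2 L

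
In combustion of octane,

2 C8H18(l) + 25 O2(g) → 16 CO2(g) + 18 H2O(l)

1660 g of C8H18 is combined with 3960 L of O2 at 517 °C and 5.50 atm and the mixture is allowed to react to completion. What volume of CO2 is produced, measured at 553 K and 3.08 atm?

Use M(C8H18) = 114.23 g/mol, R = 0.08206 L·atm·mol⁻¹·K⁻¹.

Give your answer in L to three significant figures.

n(C8H18) = 1660 / 114.23 = 14.53 mol
n(O2) = PV/RT = (5.50 × 3960) / (0.08206 × 790.15) = 335.9 mol
For 14.53 mol C8H18, stoichiometry requires (25/2) × 14.53 = 181.6 mol O2; 335.9 mol is available, so C8H18 is limiting.
n(CO2) = (16/2) × 14.53 = 116.2 mol
V(CO2) = nRT/P = 116.2 × 0.08206 × 553 / 3.08 = 1712 L

1710 L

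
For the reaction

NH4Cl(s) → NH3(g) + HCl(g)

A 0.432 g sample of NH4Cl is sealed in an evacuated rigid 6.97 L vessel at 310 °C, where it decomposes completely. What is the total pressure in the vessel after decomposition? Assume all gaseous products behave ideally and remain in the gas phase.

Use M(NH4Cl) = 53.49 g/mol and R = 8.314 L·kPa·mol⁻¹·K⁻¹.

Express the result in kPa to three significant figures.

n(NH4Cl) = 0.432 / 53.49 = 0.008076 mol
n(gas produced) = (2/1) × 0.008076 = 0.01615 mol
P = nRT/V = 0.01615 × 8.314 × 583.15 / 6.97 = 11.23 kPa

11.2 kPa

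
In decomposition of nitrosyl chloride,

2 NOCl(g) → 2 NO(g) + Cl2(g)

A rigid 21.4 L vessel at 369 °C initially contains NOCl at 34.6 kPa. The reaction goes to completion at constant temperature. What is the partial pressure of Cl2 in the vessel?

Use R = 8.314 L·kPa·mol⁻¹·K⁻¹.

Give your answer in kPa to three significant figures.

17.3 kPa

n(NOCl)₀ = PV/RT = (34.6 × 21.4) / (8.314 × 642.15) = 0.1387 mol
n(Cl2) = (1/2) × 0.1387 = 0.06935 mol
P(Cl2) = nRT/V = 0.06935 × 8.314 × 642.15 / 21.4 = 17.30 kPa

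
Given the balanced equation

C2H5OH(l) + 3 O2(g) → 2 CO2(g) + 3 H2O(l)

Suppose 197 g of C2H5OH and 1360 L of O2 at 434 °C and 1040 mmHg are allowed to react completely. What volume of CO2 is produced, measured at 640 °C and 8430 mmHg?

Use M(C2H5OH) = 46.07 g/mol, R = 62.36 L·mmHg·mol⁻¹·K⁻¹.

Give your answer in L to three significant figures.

n(C2H5OH) = 197 / 46.07 = 4.276 mol
n(O2) = PV/RT = (1040 × 1360) / (62.36 × 707.15) = 32.07 mol
For 4.276 mol C2H5OH, stoichiometry requires (3/1) × 4.276 = 12.83 mol O2; 32.07 mol is available, so C2H5OH is limiting.
n(CO2) = (2/1) × 4.276 = 8.552 mol
V(CO2) = nRT/P = 8.552 × 62.36 × 913.15 / 8430 = 57.77 L

57.8 L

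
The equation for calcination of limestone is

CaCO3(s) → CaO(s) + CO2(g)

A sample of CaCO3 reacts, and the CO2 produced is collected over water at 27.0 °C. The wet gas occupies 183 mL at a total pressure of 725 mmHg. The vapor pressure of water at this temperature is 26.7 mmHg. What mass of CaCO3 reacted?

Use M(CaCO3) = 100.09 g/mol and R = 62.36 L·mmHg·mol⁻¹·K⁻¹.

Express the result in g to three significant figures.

0.683 g

P(CO2) = 725 − 26.7 = 698.3 mmHg
n(CO2) = PV/RT = (698.3 × 0.1830) / (62.36 × 300.15) = 0.006827 mol
n(CaCO3) = (1/1) × 0.006827 = 0.006827 mol
m(CaCO3) = 0.006827 × 100.09 = 0.6833 g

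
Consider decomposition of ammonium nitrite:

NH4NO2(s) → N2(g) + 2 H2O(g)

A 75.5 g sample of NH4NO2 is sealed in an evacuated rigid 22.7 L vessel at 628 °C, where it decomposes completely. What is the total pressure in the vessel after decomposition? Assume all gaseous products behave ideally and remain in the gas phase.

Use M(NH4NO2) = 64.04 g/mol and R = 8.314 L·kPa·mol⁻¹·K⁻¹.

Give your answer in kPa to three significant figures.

1170 kPa

n(NH4NO2) = 75.5 / 64.04 = 1.179 mol
n(gas produced) = (3/1) × 1.179 = 3.537 mol
P = nRT/V = 3.537 × 8.314 × 901.15 / 22.7 = 1167 kPa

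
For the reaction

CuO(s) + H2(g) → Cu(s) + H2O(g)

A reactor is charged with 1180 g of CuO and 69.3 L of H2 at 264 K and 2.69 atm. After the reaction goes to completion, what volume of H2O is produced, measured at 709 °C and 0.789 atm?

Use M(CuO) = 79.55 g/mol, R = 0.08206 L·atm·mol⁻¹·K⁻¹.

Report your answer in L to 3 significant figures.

n(CuO) = 1180 / 79.55 = 14.83 mol
n(H2) = PV/RT = (2.69 × 69.3) / (0.08206 × 264) = 8.605 mol
For 14.83 mol CuO, stoichiometry requires (1/1) × 14.83 = 14.83 mol H2; 8.605 mol is available, so H2 is limiting.
n(H2O) = (1/1) × 8.605 = 8.605 mol
V(H2O) = nRT/P = 8.605 × 0.08206 × 982.15 / 0.789 = 879.0 L

879 L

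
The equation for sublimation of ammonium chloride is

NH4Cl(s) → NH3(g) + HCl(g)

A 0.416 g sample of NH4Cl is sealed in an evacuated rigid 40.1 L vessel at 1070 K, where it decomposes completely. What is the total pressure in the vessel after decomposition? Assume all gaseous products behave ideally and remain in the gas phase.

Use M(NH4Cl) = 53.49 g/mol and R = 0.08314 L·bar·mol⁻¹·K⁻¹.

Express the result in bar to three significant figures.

0.0345 bar

n(NH4Cl) = 0.416 / 53.49 = 0.007777 mol
n(gas produced) = (2/1) × 0.007777 = 0.01555 mol
P = nRT/V = 0.01555 × 0.08314 × 1070 / 40.1 = 0.03450 bar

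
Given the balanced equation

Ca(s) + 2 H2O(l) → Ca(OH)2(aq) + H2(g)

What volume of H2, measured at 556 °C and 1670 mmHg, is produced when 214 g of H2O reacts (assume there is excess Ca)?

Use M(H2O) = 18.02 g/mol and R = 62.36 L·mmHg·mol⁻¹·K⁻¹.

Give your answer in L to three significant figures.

n(H2O) = 214.0 / 18.02 = 11.88 mol
n(H2) = (1/2) × 11.88 = 5.940 mol
V = nRT/P = 5.940 × 62.36 × 829.15 / 1670 = 183.9 L

184 L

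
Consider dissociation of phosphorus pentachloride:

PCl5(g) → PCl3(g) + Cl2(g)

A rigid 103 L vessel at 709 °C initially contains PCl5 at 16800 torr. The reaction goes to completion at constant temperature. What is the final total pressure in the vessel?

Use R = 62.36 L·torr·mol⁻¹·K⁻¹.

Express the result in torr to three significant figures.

At constant T and V, P ∝ n(gas): 1 mol gas → 2 mol gas.
P_final = (2/1) × 16800 = 33600 torr

33600 torr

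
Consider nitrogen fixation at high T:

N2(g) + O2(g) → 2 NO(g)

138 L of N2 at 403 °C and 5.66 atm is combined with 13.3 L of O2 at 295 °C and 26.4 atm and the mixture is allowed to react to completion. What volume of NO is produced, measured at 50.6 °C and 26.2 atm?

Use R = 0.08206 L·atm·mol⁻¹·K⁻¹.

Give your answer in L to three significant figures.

15.3 L

n(N2) = PV/RT = (5.66 × 138) / (0.08206 × 676.15) = 14.08 mol
n(O2) = PV/RT = (26.4 × 13.3) / (0.08206 × 568.15) = 7.531 mol
For 14.08 mol N2, stoichiometry requires (1/1) × 14.08 = 14.08 mol O2; 7.531 mol is available, so O2 is limiting.
n(NO) = (2/1) × 7.531 = 15.06 mol
V(NO) = nRT/P = 15.06 × 0.08206 × 323.75 / 26.2 = 15.27 L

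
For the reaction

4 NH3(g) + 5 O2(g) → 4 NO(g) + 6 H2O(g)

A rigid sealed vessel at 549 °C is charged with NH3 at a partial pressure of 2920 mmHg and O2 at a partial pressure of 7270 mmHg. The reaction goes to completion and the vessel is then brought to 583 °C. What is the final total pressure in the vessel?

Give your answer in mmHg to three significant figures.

Because the vessel is rigid and T is held at 549 °C, work the stoichiometry in partial pressures (P_i = n_iRT/V).
P(O2) required for 2920 mmHg of NH3 = (5/4) × 2920 = 3650 mmHg; available 7270 mmHg, so NH3 is limiting.
P(O2) remaining = 7270 − (5/4) × 2920 = 3620 mmHg
P(gaseous products) = (4+6)/4 × 2920 = 7300 mmHg
P_total at 549 °C = 3620 + 7300 = 10920 mmHg
Scaling to 583 °C: P = 10920 × 856.15/822.15 = 11370 mmHg

11400 mmHg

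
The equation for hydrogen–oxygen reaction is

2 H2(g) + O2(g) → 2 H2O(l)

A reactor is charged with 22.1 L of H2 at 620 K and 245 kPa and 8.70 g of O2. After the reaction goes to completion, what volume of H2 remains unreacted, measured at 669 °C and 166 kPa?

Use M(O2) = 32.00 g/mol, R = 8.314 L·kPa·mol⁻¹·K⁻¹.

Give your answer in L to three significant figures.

23.9 L

n(H2) = PV/RT = (245 × 22.1) / (8.314 × 620) = 1.050 mol
n(O2) = 8.70 / 32.00 = 0.2719 mol
For 1.050 mol H2, stoichiometry requires (1/2) × 1.050 = 0.5250 mol O2; 0.2719 mol is available, so O2 is limiting.
n(H2) consumed = (2/1) × 0.2719 = 0.5438 mol; remaining = 1.050 − 0.5438 = 0.5062 mol
V(H2) = nRT/P = 0.5062 × 8.314 × 942.15 / 166 = 23.89 L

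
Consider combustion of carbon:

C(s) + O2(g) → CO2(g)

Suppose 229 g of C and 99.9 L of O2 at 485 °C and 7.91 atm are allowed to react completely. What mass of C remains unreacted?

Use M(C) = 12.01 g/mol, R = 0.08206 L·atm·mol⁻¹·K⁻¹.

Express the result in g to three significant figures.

76.5 g

n(C) = 229 / 12.01 = 19.07 mol
n(O2) = PV/RT = (7.91 × 99.9) / (0.08206 × 758.15) = 12.70 mol
For 19.07 mol C, stoichiometry requires (1/1) × 19.07 = 19.07 mol O2; 12.70 mol is available, so O2 is limiting.
n(C) consumed = (1/1) × 12.70 = 12.70 mol; remaining = 19.07 − 12.70 = 6.370 mol
m(C) = 6.370 × 12.01 = 76.50 g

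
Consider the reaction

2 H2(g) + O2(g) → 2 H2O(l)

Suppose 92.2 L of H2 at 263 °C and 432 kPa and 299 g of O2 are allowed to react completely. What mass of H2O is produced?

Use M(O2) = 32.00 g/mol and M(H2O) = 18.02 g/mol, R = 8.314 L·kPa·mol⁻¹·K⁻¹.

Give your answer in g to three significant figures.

n(H2) = PV/RT = (432 × 92.2) / (8.314 × 536.15) = 8.935 mol
n(O2) = 299 / 32.00 = 9.344 mol
For 8.935 mol H2, stoichiometry requires (1/2) × 8.935 = 4.468 mol O2; 9.344 mol is available, so H2 is limiting.
n(H2O) = (2/2) × 8.935 = 8.935 mol
m(H2O) = 8.935 × 18.02 = 161.0 g

161 g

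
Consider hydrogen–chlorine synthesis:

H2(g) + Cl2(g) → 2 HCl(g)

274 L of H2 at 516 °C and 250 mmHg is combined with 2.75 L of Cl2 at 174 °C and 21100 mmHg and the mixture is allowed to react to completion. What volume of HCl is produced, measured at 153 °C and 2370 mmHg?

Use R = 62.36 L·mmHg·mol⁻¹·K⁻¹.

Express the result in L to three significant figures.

n(H2) = PV/RT = (250 × 274) / (62.36 × 789.15) = 1.392 mol
n(Cl2) = PV/RT = (21100 × 2.75) / (62.36 × 447.15) = 2.081 mol
For 1.392 mol H2, stoichiometry requires (1/1) × 1.392 = 1.392 mol Cl2; 2.081 mol is available, so H2 is limiting.
n(HCl) = (2/1) × 1.392 = 2.784 mol
V(HCl) = nRT/P = 2.784 × 62.36 × 426.15 / 2370 = 31.22 L

31.2 L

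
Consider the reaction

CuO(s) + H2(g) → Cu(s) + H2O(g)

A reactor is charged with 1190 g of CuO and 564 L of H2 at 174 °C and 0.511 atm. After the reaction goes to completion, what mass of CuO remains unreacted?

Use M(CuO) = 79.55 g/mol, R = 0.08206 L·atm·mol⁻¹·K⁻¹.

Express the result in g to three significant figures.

565 g

n(CuO) = 1190 / 79.55 = 14.96 mol
n(H2) = PV/RT = (0.511 × 564) / (0.08206 × 447.15) = 7.854 mol
For 14.96 mol CuO, stoichiometry requires (1/1) × 14.96 = 14.96 mol H2; 7.854 mol is available, so H2 is limiting.
n(CuO) consumed = (1/1) × 7.854 = 7.854 mol; remaining = 14.96 − 7.854 = 7.106 mol
m(CuO) = 7.106 × 79.55 = 565.3 g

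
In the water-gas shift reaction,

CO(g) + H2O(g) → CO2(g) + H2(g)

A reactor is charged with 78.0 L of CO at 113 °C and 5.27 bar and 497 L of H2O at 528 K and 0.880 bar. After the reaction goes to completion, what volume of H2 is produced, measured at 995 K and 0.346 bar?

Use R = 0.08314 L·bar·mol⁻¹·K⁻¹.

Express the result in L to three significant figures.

n(CO) = PV/RT = (5.27 × 78.0) / (0.08314 × 386.15) = 12.80 mol
n(H2O) = PV/RT = (0.880 × 497) / (0.08314 × 528) = 9.963 mol
For 12.80 mol CO, stoichiometry requires (1/1) × 12.80 = 12.80 mol H2O; 9.963 mol is available, so H2O is limiting.
n(H2) = (1/1) × 9.963 = 9.963 mol
V(H2) = nRT/P = 9.963 × 0.08314 × 995 / 0.346 = 2382 L

2380 L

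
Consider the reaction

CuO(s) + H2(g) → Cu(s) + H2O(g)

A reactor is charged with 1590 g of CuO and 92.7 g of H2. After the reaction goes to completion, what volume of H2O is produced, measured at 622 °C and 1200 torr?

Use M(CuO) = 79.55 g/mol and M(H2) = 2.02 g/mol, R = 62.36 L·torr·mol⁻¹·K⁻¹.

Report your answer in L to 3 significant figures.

930 L

n(CuO) = 1590 / 79.55 = 19.99 mol
n(H2) = 92.7 / 2.02 = 45.89 mol
For 19.99 mol CuO, stoichiometry requires (1/1) × 19.99 = 19.99 mol H2; 45.89 mol is available, so CuO is limiting.
n(H2O) = (1/1) × 19.99 = 19.99 mol
V(H2O) = nRT/P = 19.99 × 62.36 × 895.15 / 1200 = 929.9 L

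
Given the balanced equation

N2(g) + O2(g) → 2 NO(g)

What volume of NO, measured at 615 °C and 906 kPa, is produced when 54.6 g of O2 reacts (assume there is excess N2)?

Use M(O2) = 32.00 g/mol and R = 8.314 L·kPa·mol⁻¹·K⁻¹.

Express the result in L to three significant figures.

27.8 L

n(O2) = 54.60 / 32.00 = 1.706 mol
n(NO) = (2/1) × 1.706 = 3.412 mol
V = nRT/P = 3.412 × 8.314 × 888.15 / 906 = 27.81 L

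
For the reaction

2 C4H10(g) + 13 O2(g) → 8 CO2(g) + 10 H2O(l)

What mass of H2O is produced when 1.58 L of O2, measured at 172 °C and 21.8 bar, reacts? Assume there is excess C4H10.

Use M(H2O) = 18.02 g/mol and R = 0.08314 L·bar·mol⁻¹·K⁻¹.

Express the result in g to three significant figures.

n(O2) = PV/RT = (21.8 × 1.58) / (0.08314 × 445.15) = 0.9307 mol
n(H2O) = (10/13) × 0.9307 = 0.7159 mol
m(H2O) = 0.7159 × 18.02 = 12.90 g

12.9 g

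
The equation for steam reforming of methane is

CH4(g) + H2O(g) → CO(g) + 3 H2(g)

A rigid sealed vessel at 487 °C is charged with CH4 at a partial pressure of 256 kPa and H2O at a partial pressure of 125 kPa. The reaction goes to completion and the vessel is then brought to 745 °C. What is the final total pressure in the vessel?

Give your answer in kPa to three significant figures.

845 kPa

Because the vessel is rigid and T is held at 487 °C, work the stoichiometry in partial pressures (P_i = n_iRT/V).
P(H2O) required for 256 kPa of CH4 = (1/1) × 256 = 256.0 kPa; available 125 kPa, so H2O is limiting.
P(CH4) remaining = 256 − (1/1) × 125 = 131.0 kPa
P(gaseous products) = (1+3)/1 × 125 = 500.0 kPa
P_total at 487 °C = 131.0 + 500.0 = 631.0 kPa
Scaling to 745 °C: P = 631.0 × 1018.15/760.15 = 845.2 kPa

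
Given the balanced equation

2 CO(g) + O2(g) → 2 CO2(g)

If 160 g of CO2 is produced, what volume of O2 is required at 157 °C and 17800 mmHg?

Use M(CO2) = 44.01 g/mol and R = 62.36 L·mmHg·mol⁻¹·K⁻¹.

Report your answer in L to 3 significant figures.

2.74 L

n(CO2) = 160.0 / 44.01 = 3.636 mol
n(O2) = (1/2) × 3.636 = 1.818 mol
V = nRT/P = 1.818 × 62.36 × 430.15 / 17800 = 2.740 L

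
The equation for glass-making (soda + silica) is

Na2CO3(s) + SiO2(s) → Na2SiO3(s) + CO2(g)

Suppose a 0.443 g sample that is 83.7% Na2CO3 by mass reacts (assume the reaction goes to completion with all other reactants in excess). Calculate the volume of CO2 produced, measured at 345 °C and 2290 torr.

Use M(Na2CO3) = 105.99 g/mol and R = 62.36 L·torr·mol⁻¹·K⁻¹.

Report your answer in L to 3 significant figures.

0.0589 L

mass of Na2CO3 = 0.443 × 83.7/100 = 0.3708 g
n(Na2CO3) = 0.3708 / 105.99 = 0.003498 mol
n(CO2) = (1/1) × 0.003498 = 0.003498 mol
V = nRT/P = 0.003498 × 62.36 × 618.15 / 2290 = 0.05888 L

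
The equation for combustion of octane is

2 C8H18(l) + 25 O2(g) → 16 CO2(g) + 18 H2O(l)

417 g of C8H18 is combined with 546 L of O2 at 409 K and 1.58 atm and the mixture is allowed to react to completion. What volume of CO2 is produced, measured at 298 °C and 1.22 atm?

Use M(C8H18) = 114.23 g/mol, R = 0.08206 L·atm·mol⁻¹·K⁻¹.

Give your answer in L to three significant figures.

632 L

n(C8H18) = 417 / 114.23 = 3.651 mol
n(O2) = PV/RT = (1.58 × 546) / (0.08206 × 409) = 25.70 mol
For 3.651 mol C8H18, stoichiometry requires (25/2) × 3.651 = 45.64 mol O2; 25.70 mol is available, so O2 is limiting.
n(CO2) = (16/25) × 25.70 = 16.45 mol
V(CO2) = nRT/P = 16.45 × 0.08206 × 571.15 / 1.22 = 632.0 L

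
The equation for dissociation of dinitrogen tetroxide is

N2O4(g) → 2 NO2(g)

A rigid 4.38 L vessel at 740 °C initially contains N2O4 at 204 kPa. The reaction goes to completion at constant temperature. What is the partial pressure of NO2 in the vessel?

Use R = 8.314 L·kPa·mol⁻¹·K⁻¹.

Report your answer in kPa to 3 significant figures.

n(N2O4)₀ = PV/RT = (204 × 4.38) / (8.314 × 1013.15) = 0.1061 mol
n(NO2) = (2/1) × 0.1061 = 0.2122 mol
P(NO2) = nRT/V = 0.2122 × 8.314 × 1013.15 / 4.38 = 408.1 kPa

408 kPa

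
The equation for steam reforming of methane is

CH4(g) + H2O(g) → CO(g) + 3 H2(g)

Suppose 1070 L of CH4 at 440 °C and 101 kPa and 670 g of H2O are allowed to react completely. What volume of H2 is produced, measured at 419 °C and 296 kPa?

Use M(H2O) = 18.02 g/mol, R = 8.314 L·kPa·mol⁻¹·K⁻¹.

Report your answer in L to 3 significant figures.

1060 L

n(CH4) = PV/RT = (101 × 1070) / (8.314 × 713.15) = 18.23 mol
n(H2O) = 670 / 18.02 = 37.18 mol
For 18.23 mol CH4, stoichiometry requires (1/1) × 18.23 = 18.23 mol H2O; 37.18 mol is available, so CH4 is limiting.
n(H2) = (3/1) × 18.23 = 54.69 mol
V(H2) = nRT/P = 54.69 × 8.314 × 692.15 / 296 = 1063 L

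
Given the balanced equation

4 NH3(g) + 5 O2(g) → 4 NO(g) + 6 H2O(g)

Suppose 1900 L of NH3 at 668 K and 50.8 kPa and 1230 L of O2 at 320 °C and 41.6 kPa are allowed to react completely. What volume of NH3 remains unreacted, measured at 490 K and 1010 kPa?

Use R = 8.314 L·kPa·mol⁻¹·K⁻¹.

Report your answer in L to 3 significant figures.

n(NH3) = PV/RT = (50.8 × 1900) / (8.314 × 668) = 17.38 mol
n(O2) = PV/RT = (41.6 × 1230) / (8.314 × 593.15) = 10.38 mol
For 17.38 mol NH3, stoichiometry requires (5/4) × 17.38 = 21.72 mol O2; 10.38 mol is available, so O2 is limiting.
n(NH3) consumed = (4/5) × 10.38 = 8.304 mol; remaining = 17.38 − 8.304 = 9.076 mol
V(NH3) = nRT/P = 9.076 × 8.314 × 490 / 1010 = 36.61 L

36.6 L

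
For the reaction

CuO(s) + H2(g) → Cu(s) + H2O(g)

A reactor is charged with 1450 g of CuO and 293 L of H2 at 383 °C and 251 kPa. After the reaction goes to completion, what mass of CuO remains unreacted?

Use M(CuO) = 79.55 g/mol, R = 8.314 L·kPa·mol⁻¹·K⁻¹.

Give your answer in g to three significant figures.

n(CuO) = 1450 / 79.55 = 18.23 mol
n(H2) = PV/RT = (251 × 293) / (8.314 × 656.15) = 13.48 mol
For 18.23 mol CuO, stoichiometry requires (1/1) × 18.23 = 18.23 mol H2; 13.48 mol is available, so H2 is limiting.
n(CuO) consumed = (1/1) × 13.48 = 13.48 mol; remaining = 18.23 − 13.48 = 4.750 mol
m(CuO) = 4.750 × 79.55 = 377.9 g

378 g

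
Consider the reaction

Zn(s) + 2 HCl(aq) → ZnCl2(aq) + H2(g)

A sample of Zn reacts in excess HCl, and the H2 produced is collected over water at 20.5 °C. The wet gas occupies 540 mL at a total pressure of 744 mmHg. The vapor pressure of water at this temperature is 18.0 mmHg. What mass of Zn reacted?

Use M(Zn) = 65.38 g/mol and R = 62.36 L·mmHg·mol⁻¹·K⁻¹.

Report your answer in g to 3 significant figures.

1.40 g

P(H2) = 744 − 18.0 = 726.0 mmHg
n(H2) = PV/RT = (726.0 × 0.5400) / (62.36 × 293.65) = 0.02141 mol
n(Zn) = (1/1) × 0.02141 = 0.02141 mol
m(Zn) = 0.02141 × 65.38 = 1.400 g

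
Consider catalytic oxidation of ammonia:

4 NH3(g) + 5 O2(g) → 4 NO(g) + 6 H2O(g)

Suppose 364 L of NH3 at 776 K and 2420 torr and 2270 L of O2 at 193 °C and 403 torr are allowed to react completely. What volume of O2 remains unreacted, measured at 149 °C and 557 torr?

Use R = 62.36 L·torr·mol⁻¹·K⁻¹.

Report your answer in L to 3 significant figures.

n(NH3) = PV/RT = (2420 × 364) / (62.36 × 776) = 18.20 mol
n(O2) = PV/RT = (403 × 2270) / (62.36 × 466.15) = 31.47 mol
For 18.20 mol NH3, stoichiometry requires (5/4) × 18.20 = 22.75 mol O2; 31.47 mol is available, so NH3 is limiting.
n(O2) consumed = (5/4) × 18.20 = 22.75 mol; remaining = 31.47 − 22.75 = 8.720 mol
V(O2) = nRT/P = 8.720 × 62.36 × 422.15 / 557 = 412.1 L

412 L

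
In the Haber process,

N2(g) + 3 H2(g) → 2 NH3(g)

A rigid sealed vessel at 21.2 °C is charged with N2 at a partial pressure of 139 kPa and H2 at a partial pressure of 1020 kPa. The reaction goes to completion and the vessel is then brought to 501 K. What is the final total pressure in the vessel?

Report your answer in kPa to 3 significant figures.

1500 kPa

With V and T fixed, P_i ∝ n_i, so the mole ratios apply directly to partial pressures at 21.2 °C.
P(H2) required for 139 kPa of N2 = (3/1) × 139 = 417.0 kPa; available 1020 kPa, so N2 is limiting.
P(H2) remaining = 1020 − (3/1) × 139 = 603.0 kPa
P(gaseous products) = (2)/1 × 139 = 278.0 kPa
P_total at 21.2 °C = 603.0 + 278.0 = 881.0 kPa
Scaling to 501 K: P = 881.0 × 501/294.35 = 1500 kPa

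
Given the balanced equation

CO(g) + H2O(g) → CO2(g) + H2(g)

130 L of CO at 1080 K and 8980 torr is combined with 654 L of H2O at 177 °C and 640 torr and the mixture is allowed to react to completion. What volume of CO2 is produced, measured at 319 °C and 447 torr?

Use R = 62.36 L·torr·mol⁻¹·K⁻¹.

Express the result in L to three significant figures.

1230 L

n(CO) = PV/RT = (8980 × 130) / (62.36 × 1080) = 17.33 mol
n(H2O) = PV/RT = (640 × 654) / (62.36 × 450.15) = 14.91 mol
For 17.33 mol CO, stoichiometry requires (1/1) × 17.33 = 17.33 mol H2O; 14.91 mol is available, so H2O is limiting.
n(CO2) = (1/1) × 14.91 = 14.91 mol
V(CO2) = nRT/P = 14.91 × 62.36 × 592.15 / 447 = 1232 L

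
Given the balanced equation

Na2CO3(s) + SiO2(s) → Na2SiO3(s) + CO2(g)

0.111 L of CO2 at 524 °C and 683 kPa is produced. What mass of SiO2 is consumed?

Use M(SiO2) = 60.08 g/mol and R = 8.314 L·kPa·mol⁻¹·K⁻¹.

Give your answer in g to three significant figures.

n(CO2) = PV/RT = (683 × 0.111) / (8.314 × 797.15) = 0.01144 mol
n(SiO2) = (1/1) × 0.01144 = 0.01144 mol
m(SiO2) = 0.01144 × 60.08 = 0.6873 g

0.687 g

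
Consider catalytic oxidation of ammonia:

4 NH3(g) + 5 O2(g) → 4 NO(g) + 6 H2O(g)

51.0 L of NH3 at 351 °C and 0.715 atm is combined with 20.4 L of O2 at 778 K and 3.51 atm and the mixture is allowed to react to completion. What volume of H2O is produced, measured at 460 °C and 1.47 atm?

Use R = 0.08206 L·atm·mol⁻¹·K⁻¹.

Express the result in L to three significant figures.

43.7 L

n(NH3) = PV/RT = (0.715 × 51.0) / (0.08206 × 624.15) = 0.7120 mol
n(O2) = PV/RT = (3.51 × 20.4) / (0.08206 × 778) = 1.122 mol
For 0.7120 mol NH3, stoichiometry requires (5/4) × 0.7120 = 0.8900 mol O2; 1.122 mol is available, so NH3 is limiting.
n(H2O) = (6/4) × 0.7120 = 1.068 mol
V(H2O) = nRT/P = 1.068 × 0.08206 × 733.15 / 1.47 = 43.71 L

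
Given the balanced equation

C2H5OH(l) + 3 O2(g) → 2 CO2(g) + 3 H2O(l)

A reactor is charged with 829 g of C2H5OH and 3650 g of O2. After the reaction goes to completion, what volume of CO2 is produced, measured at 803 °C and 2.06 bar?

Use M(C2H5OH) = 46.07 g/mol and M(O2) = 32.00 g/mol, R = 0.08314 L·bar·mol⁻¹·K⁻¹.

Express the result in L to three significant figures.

1560 L

n(C2H5OH) = 829 / 46.07 = 17.99 mol
n(O2) = 3650 / 32.00 = 114.1 mol
For 17.99 mol C2H5OH, stoichiometry requires (3/1) × 17.99 = 53.97 mol O2; 114.1 mol is available, so C2H5OH is limiting.
n(CO2) = (2/1) × 17.99 = 35.98 mol
V(CO2) = nRT/P = 35.98 × 0.08314 × 1076.15 / 2.06 = 1563 L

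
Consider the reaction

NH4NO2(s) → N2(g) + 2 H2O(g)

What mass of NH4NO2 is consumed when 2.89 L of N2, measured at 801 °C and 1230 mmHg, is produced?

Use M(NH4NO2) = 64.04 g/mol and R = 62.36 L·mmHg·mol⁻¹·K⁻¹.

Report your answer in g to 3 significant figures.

n(N2) = PV/RT = (1230 × 2.89) / (62.36 × 1074.15) = 0.05307 mol
n(NH4NO2) = (1/1) × 0.05307 = 0.05307 mol
m(NH4NO2) = 0.05307 × 64.04 = 3.399 g

3.40 g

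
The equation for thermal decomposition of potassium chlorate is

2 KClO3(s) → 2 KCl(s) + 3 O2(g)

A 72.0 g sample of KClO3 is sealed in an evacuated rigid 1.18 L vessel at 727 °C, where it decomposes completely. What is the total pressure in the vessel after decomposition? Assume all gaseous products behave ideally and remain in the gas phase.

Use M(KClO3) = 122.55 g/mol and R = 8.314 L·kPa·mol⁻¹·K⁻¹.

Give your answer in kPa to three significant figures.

n(KClO3) = 72.0 / 122.55 = 0.5875 mol
n(gas produced) = (3/2) × 0.5875 = 0.8813 mol
P = nRT/V = 0.8813 × 8.314 × 1000.15 / 1.18 = 6210 kPa

6210 kPa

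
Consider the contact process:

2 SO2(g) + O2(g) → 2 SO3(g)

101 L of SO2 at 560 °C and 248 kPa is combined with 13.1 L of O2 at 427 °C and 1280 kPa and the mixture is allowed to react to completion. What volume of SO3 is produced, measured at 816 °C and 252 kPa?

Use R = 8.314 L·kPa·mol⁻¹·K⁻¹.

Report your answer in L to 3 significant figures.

130 L

n(SO2) = PV/RT = (248 × 101) / (8.314 × 833.15) = 3.616 mol
n(O2) = PV/RT = (1280 × 13.1) / (8.314 × 700.15) = 2.881 mol
For 3.616 mol SO2, stoichiometry requires (1/2) × 3.616 = 1.808 mol O2; 2.881 mol is available, so SO2 is limiting.
n(SO3) = (2/2) × 3.616 = 3.616 mol
V(SO3) = nRT/P = 3.616 × 8.314 × 1089.15 / 252 = 129.9 L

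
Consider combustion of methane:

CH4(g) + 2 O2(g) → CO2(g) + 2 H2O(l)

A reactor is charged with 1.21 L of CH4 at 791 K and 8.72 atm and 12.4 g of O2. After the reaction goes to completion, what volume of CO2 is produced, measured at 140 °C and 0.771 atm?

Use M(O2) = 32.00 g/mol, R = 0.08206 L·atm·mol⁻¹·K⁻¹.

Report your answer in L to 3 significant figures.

n(CH4) = PV/RT = (8.72 × 1.21) / (0.08206 × 791) = 0.1626 mol
n(O2) = 12.4 / 32.00 = 0.3875 mol
For 0.1626 mol CH4, stoichiometry requires (2/1) × 0.1626 = 0.3252 mol O2; 0.3875 mol is available, so CH4 is limiting.
n(CO2) = (1/1) × 0.1626 = 0.1626 mol
V(CO2) = nRT/P = 0.1626 × 0.08206 × 413.15 / 0.771 = 7.150 L

7.15 L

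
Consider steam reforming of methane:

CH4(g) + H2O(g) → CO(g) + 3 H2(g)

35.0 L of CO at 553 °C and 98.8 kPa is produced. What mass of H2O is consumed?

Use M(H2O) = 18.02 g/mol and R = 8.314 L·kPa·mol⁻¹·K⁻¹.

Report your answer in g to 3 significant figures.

9.07 g

n(CO) = PV/RT = (98.8 × 35.0) / (8.314 × 826.15) = 0.5034 mol
n(H2O) = (1/1) × 0.5034 = 0.5034 mol
m(H2O) = 0.5034 × 18.02 = 9.071 g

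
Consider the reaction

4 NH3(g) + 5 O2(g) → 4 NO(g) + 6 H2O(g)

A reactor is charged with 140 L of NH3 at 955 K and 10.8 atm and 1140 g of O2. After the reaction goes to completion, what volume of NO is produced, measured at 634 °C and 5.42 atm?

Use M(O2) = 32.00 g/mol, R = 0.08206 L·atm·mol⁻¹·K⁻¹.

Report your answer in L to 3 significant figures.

265 L

n(NH3) = PV/RT = (10.8 × 140) / (0.08206 × 955) = 19.29 mol
n(O2) = 1140 / 32.00 = 35.62 mol
For 19.29 mol NH3, stoichiometry requires (5/4) × 19.29 = 24.11 mol O2; 35.62 mol is available, so NH3 is limiting.
n(NO) = (4/4) × 19.29 = 19.29 mol
V(NO) = nRT/P = 19.29 × 0.08206 × 907.15 / 5.42 = 264.9 L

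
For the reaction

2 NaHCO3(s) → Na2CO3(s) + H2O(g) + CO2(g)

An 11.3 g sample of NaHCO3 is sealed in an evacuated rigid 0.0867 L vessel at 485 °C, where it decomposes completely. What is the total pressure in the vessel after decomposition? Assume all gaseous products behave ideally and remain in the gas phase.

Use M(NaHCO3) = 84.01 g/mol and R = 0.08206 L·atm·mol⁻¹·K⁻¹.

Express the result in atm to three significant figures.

n(NaHCO3) = 11.3 / 84.01 = 0.1345 mol
n(gas produced) = (2/2) × 0.1345 = 0.1345 mol
P = nRT/V = 0.1345 × 0.08206 × 758.15 / 0.0867 = 96.51 atm

96.5 atm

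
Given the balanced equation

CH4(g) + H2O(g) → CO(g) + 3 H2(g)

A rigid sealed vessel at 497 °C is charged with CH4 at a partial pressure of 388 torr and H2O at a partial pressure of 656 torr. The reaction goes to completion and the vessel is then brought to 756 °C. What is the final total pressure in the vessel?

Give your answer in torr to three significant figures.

2430 torr

With V and T fixed, P_i ∝ n_i, so the mole ratios apply directly to partial pressures at 497 °C.
P(H2O) required for 388 torr of CH4 = (1/1) × 388 = 388.0 torr; available 656 torr, so CH4 is limiting.
P(H2O) remaining = 656 − (1/1) × 388 = 268.0 torr
P(gaseous products) = (1+3)/1 × 388 = 1552 torr
P_total at 497 °C = 268.0 + 1552 = 1820 torr
Scaling to 756 °C: P = 1820 × 1029.15/770.15 = 2432 torr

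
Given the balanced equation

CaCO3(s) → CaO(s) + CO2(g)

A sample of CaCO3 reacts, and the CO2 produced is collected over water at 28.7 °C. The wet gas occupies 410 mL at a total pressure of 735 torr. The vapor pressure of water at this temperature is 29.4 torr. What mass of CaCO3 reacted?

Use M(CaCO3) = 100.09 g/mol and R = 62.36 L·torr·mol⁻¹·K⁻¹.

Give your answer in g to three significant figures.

1.54 g

P(CO2) = 735 − 29.4 = 705.6 torr
n(CO2) = PV/RT = (705.6 × 0.4100) / (62.36 × 301.85) = 0.01537 mol
n(CaCO3) = (1/1) × 0.01537 = 0.01537 mol
m(CaCO3) = 0.01537 × 100.09 = 1.538 g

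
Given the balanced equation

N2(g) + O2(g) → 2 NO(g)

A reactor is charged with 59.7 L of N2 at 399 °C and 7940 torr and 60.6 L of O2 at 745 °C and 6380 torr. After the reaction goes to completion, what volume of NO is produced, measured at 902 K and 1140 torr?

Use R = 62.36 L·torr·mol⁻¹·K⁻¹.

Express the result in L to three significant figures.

601 L

n(N2) = PV/RT = (7940 × 59.7) / (62.36 × 672.15) = 11.31 mol
n(O2) = PV/RT = (6380 × 60.6) / (62.36 × 1018.15) = 6.089 mol
For 11.31 mol N2, stoichiometry requires (1/1) × 11.31 = 11.31 mol O2; 6.089 mol is available, so O2 is limiting.
n(NO) = (2/1) × 6.089 = 12.18 mol
V(NO) = nRT/P = 12.18 × 62.36 × 902 / 1140 = 601.0 L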